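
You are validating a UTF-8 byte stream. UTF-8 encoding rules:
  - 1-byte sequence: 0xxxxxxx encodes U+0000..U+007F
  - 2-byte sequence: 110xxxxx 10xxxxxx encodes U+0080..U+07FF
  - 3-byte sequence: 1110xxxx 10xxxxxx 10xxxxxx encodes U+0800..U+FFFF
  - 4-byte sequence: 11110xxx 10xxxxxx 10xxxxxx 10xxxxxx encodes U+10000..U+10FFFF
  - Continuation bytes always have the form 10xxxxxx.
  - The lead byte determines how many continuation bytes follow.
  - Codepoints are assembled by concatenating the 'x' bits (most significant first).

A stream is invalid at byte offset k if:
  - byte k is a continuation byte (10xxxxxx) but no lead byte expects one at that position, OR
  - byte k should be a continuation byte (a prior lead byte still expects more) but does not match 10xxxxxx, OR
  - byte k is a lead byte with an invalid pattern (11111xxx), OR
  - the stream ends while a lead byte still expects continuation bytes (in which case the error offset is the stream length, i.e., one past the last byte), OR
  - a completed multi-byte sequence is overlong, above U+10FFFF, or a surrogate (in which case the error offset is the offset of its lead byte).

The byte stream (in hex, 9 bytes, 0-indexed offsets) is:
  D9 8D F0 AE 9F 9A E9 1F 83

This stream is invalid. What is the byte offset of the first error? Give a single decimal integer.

Byte[0]=D9: 2-byte lead, need 1 cont bytes. acc=0x19
Byte[1]=8D: continuation. acc=(acc<<6)|0x0D=0x64D
Completed: cp=U+064D (starts at byte 0)
Byte[2]=F0: 4-byte lead, need 3 cont bytes. acc=0x0
Byte[3]=AE: continuation. acc=(acc<<6)|0x2E=0x2E
Byte[4]=9F: continuation. acc=(acc<<6)|0x1F=0xB9F
Byte[5]=9A: continuation. acc=(acc<<6)|0x1A=0x2E7DA
Completed: cp=U+2E7DA (starts at byte 2)
Byte[6]=E9: 3-byte lead, need 2 cont bytes. acc=0x9
Byte[7]=1F: expected 10xxxxxx continuation. INVALID

Answer: 7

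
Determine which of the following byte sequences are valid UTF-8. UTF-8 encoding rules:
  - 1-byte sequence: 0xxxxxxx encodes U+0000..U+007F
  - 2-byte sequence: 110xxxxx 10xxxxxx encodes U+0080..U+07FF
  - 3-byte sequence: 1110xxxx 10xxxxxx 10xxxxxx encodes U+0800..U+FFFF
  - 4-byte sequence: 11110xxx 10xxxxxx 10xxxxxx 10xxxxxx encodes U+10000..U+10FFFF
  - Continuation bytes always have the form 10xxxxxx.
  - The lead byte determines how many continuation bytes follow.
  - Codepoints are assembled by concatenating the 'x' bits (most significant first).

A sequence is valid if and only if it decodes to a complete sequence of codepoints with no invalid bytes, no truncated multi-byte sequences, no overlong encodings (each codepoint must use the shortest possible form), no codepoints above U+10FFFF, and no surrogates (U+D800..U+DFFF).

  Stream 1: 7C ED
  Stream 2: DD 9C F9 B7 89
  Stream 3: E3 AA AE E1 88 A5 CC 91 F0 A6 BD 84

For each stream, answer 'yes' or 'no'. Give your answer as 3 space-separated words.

Answer: no no yes

Derivation:
Stream 1: error at byte offset 2. INVALID
Stream 2: error at byte offset 2. INVALID
Stream 3: decodes cleanly. VALID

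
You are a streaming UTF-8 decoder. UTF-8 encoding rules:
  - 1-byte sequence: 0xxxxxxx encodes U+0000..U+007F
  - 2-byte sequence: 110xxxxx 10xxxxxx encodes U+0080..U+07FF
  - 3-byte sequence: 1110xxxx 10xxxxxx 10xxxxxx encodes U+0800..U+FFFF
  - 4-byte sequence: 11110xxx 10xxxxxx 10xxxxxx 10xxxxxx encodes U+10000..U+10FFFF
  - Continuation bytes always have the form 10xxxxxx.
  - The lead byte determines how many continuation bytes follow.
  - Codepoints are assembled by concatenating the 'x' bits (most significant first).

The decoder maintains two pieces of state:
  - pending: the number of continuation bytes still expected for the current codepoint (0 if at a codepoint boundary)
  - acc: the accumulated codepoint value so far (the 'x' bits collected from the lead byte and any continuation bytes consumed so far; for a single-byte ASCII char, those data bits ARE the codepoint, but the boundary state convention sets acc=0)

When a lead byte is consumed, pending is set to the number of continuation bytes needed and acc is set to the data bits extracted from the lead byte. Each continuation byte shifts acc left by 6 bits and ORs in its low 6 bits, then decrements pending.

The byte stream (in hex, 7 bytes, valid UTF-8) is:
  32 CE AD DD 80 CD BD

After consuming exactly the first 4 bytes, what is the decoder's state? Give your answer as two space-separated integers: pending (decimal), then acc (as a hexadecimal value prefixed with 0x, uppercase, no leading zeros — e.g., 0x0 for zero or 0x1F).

Answer: 1 0x1D

Derivation:
Byte[0]=32: 1-byte. pending=0, acc=0x0
Byte[1]=CE: 2-byte lead. pending=1, acc=0xE
Byte[2]=AD: continuation. acc=(acc<<6)|0x2D=0x3AD, pending=0
Byte[3]=DD: 2-byte lead. pending=1, acc=0x1D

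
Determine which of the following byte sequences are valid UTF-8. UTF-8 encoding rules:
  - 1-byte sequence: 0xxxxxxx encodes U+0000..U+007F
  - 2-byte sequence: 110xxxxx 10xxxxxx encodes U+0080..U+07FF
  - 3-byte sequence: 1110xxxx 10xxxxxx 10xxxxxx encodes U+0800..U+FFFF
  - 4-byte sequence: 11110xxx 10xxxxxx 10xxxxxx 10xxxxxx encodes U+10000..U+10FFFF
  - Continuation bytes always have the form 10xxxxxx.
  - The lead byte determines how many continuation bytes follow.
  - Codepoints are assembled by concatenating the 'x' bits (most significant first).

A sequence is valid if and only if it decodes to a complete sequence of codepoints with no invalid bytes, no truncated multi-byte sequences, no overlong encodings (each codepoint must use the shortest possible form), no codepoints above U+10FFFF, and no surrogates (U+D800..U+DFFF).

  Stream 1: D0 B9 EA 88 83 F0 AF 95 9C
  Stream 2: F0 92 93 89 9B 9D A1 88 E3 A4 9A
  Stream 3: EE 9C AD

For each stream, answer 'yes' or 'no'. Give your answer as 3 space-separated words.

Stream 1: decodes cleanly. VALID
Stream 2: error at byte offset 4. INVALID
Stream 3: decodes cleanly. VALID

Answer: yes no yes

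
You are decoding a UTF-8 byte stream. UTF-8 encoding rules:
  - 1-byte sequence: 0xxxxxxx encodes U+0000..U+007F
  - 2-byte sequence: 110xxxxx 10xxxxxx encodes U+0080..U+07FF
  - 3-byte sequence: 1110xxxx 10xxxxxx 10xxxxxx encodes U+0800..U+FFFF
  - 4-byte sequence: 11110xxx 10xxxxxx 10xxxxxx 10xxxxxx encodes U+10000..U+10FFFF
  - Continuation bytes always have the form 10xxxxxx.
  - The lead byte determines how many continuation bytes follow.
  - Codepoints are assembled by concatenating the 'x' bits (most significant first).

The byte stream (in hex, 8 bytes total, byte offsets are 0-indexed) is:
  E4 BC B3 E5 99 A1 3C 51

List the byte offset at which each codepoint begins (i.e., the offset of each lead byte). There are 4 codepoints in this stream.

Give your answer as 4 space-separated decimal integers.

Answer: 0 3 6 7

Derivation:
Byte[0]=E4: 3-byte lead, need 2 cont bytes. acc=0x4
Byte[1]=BC: continuation. acc=(acc<<6)|0x3C=0x13C
Byte[2]=B3: continuation. acc=(acc<<6)|0x33=0x4F33
Completed: cp=U+4F33 (starts at byte 0)
Byte[3]=E5: 3-byte lead, need 2 cont bytes. acc=0x5
Byte[4]=99: continuation. acc=(acc<<6)|0x19=0x159
Byte[5]=A1: continuation. acc=(acc<<6)|0x21=0x5661
Completed: cp=U+5661 (starts at byte 3)
Byte[6]=3C: 1-byte ASCII. cp=U+003C
Byte[7]=51: 1-byte ASCII. cp=U+0051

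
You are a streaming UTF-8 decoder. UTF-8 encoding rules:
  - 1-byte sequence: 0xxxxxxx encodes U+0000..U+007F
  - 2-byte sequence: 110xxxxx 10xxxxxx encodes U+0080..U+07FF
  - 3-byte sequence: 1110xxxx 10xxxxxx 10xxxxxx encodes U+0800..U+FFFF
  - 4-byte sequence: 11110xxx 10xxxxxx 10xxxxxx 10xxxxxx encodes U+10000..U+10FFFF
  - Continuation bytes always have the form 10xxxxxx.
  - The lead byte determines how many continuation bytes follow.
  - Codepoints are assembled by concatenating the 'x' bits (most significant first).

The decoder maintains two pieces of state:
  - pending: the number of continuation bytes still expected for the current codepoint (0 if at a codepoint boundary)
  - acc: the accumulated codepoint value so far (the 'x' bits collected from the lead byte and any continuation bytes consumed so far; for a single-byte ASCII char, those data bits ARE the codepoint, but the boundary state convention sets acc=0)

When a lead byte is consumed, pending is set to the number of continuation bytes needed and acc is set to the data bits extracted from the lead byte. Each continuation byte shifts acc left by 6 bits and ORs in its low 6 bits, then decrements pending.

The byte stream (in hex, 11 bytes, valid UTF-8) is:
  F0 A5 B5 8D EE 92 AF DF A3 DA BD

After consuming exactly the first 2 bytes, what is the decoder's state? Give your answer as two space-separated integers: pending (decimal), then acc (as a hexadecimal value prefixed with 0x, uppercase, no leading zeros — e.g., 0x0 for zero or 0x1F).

Byte[0]=F0: 4-byte lead. pending=3, acc=0x0
Byte[1]=A5: continuation. acc=(acc<<6)|0x25=0x25, pending=2

Answer: 2 0x25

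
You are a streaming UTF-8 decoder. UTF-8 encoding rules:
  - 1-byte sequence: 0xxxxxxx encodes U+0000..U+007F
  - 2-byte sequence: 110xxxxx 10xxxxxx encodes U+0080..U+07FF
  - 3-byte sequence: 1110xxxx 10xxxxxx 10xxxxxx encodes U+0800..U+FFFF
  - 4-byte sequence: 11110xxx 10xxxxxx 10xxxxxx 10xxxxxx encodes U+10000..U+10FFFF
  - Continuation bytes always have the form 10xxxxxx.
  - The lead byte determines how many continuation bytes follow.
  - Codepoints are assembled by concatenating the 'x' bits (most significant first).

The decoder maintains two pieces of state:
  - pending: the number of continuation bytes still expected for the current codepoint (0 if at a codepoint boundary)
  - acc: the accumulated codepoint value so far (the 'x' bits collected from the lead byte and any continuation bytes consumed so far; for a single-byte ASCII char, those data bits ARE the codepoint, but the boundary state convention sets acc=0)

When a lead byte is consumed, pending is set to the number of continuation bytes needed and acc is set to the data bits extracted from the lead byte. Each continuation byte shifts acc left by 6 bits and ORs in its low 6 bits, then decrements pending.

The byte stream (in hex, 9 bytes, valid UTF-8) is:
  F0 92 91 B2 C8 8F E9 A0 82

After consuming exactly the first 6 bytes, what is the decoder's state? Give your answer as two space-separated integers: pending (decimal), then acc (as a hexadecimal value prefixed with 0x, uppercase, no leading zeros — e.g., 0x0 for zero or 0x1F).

Byte[0]=F0: 4-byte lead. pending=3, acc=0x0
Byte[1]=92: continuation. acc=(acc<<6)|0x12=0x12, pending=2
Byte[2]=91: continuation. acc=(acc<<6)|0x11=0x491, pending=1
Byte[3]=B2: continuation. acc=(acc<<6)|0x32=0x12472, pending=0
Byte[4]=C8: 2-byte lead. pending=1, acc=0x8
Byte[5]=8F: continuation. acc=(acc<<6)|0x0F=0x20F, pending=0

Answer: 0 0x20F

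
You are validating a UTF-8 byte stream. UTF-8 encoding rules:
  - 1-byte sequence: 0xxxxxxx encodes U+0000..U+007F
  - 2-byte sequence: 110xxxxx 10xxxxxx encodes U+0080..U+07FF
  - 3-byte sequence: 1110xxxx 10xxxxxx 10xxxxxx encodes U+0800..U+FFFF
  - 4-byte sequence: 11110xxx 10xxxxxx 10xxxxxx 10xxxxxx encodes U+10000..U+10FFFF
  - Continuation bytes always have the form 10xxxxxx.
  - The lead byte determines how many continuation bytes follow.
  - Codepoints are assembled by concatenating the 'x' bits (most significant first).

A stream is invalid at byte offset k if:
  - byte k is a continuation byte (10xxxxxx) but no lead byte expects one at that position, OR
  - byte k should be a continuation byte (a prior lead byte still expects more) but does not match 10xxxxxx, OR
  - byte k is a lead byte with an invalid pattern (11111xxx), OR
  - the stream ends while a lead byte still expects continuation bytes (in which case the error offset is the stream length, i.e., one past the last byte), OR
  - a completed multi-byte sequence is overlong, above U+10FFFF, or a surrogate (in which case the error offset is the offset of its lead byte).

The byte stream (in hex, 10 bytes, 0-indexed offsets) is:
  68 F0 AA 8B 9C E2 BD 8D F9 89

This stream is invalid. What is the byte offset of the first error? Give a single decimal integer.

Answer: 8

Derivation:
Byte[0]=68: 1-byte ASCII. cp=U+0068
Byte[1]=F0: 4-byte lead, need 3 cont bytes. acc=0x0
Byte[2]=AA: continuation. acc=(acc<<6)|0x2A=0x2A
Byte[3]=8B: continuation. acc=(acc<<6)|0x0B=0xA8B
Byte[4]=9C: continuation. acc=(acc<<6)|0x1C=0x2A2DC
Completed: cp=U+2A2DC (starts at byte 1)
Byte[5]=E2: 3-byte lead, need 2 cont bytes. acc=0x2
Byte[6]=BD: continuation. acc=(acc<<6)|0x3D=0xBD
Byte[7]=8D: continuation. acc=(acc<<6)|0x0D=0x2F4D
Completed: cp=U+2F4D (starts at byte 5)
Byte[8]=F9: INVALID lead byte (not 0xxx/110x/1110/11110)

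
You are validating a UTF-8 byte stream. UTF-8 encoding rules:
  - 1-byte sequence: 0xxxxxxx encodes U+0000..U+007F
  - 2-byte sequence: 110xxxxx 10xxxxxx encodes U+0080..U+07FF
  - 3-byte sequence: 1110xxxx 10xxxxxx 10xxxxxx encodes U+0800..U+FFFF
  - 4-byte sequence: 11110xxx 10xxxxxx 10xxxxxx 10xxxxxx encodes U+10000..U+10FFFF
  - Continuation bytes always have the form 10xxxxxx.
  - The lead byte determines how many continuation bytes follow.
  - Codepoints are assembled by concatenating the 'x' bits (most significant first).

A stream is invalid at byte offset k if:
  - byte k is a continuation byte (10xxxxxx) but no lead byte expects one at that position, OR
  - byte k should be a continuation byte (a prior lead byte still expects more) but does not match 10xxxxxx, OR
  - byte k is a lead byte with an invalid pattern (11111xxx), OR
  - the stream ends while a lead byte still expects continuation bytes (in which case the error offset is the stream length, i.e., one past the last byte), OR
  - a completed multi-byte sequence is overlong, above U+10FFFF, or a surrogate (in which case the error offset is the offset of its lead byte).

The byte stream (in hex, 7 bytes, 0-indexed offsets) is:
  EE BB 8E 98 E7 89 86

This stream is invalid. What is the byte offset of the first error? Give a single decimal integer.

Byte[0]=EE: 3-byte lead, need 2 cont bytes. acc=0xE
Byte[1]=BB: continuation. acc=(acc<<6)|0x3B=0x3BB
Byte[2]=8E: continuation. acc=(acc<<6)|0x0E=0xEECE
Completed: cp=U+EECE (starts at byte 0)
Byte[3]=98: INVALID lead byte (not 0xxx/110x/1110/11110)

Answer: 3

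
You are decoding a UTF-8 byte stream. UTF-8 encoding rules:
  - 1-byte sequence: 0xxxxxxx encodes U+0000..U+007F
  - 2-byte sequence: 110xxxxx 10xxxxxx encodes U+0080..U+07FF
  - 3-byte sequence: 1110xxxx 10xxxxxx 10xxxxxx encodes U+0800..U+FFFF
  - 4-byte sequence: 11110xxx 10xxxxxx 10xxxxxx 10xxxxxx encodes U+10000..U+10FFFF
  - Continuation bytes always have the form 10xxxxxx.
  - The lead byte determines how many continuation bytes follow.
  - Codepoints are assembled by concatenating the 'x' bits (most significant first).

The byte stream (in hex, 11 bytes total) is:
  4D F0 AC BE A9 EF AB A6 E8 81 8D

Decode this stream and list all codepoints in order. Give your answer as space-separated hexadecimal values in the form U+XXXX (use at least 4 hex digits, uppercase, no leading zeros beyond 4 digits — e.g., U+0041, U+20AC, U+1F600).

Answer: U+004D U+2CFA9 U+FAE6 U+804D

Derivation:
Byte[0]=4D: 1-byte ASCII. cp=U+004D
Byte[1]=F0: 4-byte lead, need 3 cont bytes. acc=0x0
Byte[2]=AC: continuation. acc=(acc<<6)|0x2C=0x2C
Byte[3]=BE: continuation. acc=(acc<<6)|0x3E=0xB3E
Byte[4]=A9: continuation. acc=(acc<<6)|0x29=0x2CFA9
Completed: cp=U+2CFA9 (starts at byte 1)
Byte[5]=EF: 3-byte lead, need 2 cont bytes. acc=0xF
Byte[6]=AB: continuation. acc=(acc<<6)|0x2B=0x3EB
Byte[7]=A6: continuation. acc=(acc<<6)|0x26=0xFAE6
Completed: cp=U+FAE6 (starts at byte 5)
Byte[8]=E8: 3-byte lead, need 2 cont bytes. acc=0x8
Byte[9]=81: continuation. acc=(acc<<6)|0x01=0x201
Byte[10]=8D: continuation. acc=(acc<<6)|0x0D=0x804D
Completed: cp=U+804D (starts at byte 8)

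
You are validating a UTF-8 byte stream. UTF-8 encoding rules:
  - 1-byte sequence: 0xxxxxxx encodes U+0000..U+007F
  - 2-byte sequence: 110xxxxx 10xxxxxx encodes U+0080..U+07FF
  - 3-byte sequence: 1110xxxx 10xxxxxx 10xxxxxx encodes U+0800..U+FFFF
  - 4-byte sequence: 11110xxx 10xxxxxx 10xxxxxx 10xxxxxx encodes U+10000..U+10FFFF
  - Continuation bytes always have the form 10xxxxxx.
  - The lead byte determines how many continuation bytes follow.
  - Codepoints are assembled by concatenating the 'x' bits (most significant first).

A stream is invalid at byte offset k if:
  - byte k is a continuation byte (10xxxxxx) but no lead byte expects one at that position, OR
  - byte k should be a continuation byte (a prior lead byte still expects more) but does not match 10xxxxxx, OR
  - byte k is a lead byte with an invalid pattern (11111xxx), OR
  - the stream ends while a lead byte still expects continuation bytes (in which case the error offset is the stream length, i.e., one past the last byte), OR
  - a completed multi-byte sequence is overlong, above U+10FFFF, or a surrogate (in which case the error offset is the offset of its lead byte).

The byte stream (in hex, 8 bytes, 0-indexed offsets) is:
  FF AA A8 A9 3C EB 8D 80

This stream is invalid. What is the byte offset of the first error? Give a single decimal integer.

Answer: 0

Derivation:
Byte[0]=FF: INVALID lead byte (not 0xxx/110x/1110/11110)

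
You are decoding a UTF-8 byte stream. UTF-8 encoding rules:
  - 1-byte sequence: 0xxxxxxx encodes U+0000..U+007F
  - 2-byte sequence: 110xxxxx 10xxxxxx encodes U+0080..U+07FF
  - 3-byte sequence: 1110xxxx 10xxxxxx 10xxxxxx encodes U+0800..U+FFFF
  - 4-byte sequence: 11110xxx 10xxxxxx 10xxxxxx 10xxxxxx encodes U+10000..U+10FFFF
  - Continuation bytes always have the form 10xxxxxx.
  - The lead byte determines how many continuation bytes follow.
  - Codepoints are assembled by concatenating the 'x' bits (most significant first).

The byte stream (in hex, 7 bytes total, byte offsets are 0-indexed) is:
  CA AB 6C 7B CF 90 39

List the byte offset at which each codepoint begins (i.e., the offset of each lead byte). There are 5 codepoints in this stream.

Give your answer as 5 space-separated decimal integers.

Byte[0]=CA: 2-byte lead, need 1 cont bytes. acc=0xA
Byte[1]=AB: continuation. acc=(acc<<6)|0x2B=0x2AB
Completed: cp=U+02AB (starts at byte 0)
Byte[2]=6C: 1-byte ASCII. cp=U+006C
Byte[3]=7B: 1-byte ASCII. cp=U+007B
Byte[4]=CF: 2-byte lead, need 1 cont bytes. acc=0xF
Byte[5]=90: continuation. acc=(acc<<6)|0x10=0x3D0
Completed: cp=U+03D0 (starts at byte 4)
Byte[6]=39: 1-byte ASCII. cp=U+0039

Answer: 0 2 3 4 6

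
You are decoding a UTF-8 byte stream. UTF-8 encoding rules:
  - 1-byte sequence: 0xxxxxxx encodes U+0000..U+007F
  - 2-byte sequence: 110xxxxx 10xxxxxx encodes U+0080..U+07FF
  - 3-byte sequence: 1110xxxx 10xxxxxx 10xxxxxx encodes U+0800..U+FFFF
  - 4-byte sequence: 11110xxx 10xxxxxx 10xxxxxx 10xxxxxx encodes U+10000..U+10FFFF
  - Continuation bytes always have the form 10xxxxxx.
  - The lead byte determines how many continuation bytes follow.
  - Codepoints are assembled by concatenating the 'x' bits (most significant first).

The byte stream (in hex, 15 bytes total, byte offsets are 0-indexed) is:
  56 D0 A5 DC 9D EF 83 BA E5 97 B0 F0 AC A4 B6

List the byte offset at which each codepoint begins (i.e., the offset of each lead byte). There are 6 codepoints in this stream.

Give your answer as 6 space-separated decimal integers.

Byte[0]=56: 1-byte ASCII. cp=U+0056
Byte[1]=D0: 2-byte lead, need 1 cont bytes. acc=0x10
Byte[2]=A5: continuation. acc=(acc<<6)|0x25=0x425
Completed: cp=U+0425 (starts at byte 1)
Byte[3]=DC: 2-byte lead, need 1 cont bytes. acc=0x1C
Byte[4]=9D: continuation. acc=(acc<<6)|0x1D=0x71D
Completed: cp=U+071D (starts at byte 3)
Byte[5]=EF: 3-byte lead, need 2 cont bytes. acc=0xF
Byte[6]=83: continuation. acc=(acc<<6)|0x03=0x3C3
Byte[7]=BA: continuation. acc=(acc<<6)|0x3A=0xF0FA
Completed: cp=U+F0FA (starts at byte 5)
Byte[8]=E5: 3-byte lead, need 2 cont bytes. acc=0x5
Byte[9]=97: continuation. acc=(acc<<6)|0x17=0x157
Byte[10]=B0: continuation. acc=(acc<<6)|0x30=0x55F0
Completed: cp=U+55F0 (starts at byte 8)
Byte[11]=F0: 4-byte lead, need 3 cont bytes. acc=0x0
Byte[12]=AC: continuation. acc=(acc<<6)|0x2C=0x2C
Byte[13]=A4: continuation. acc=(acc<<6)|0x24=0xB24
Byte[14]=B6: continuation. acc=(acc<<6)|0x36=0x2C936
Completed: cp=U+2C936 (starts at byte 11)

Answer: 0 1 3 5 8 11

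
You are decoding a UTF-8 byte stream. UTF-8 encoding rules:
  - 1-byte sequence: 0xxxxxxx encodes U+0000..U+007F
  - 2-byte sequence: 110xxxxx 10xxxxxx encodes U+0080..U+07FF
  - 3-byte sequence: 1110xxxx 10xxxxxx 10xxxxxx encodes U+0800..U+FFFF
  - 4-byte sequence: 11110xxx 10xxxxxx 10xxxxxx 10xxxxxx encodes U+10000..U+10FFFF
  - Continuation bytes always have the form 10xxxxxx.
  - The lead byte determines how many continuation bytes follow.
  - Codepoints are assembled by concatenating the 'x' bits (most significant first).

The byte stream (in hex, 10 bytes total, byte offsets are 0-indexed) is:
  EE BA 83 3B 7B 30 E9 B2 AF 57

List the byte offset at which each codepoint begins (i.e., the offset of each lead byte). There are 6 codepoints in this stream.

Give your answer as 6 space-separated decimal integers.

Answer: 0 3 4 5 6 9

Derivation:
Byte[0]=EE: 3-byte lead, need 2 cont bytes. acc=0xE
Byte[1]=BA: continuation. acc=(acc<<6)|0x3A=0x3BA
Byte[2]=83: continuation. acc=(acc<<6)|0x03=0xEE83
Completed: cp=U+EE83 (starts at byte 0)
Byte[3]=3B: 1-byte ASCII. cp=U+003B
Byte[4]=7B: 1-byte ASCII. cp=U+007B
Byte[5]=30: 1-byte ASCII. cp=U+0030
Byte[6]=E9: 3-byte lead, need 2 cont bytes. acc=0x9
Byte[7]=B2: continuation. acc=(acc<<6)|0x32=0x272
Byte[8]=AF: continuation. acc=(acc<<6)|0x2F=0x9CAF
Completed: cp=U+9CAF (starts at byte 6)
Byte[9]=57: 1-byte ASCII. cp=U+0057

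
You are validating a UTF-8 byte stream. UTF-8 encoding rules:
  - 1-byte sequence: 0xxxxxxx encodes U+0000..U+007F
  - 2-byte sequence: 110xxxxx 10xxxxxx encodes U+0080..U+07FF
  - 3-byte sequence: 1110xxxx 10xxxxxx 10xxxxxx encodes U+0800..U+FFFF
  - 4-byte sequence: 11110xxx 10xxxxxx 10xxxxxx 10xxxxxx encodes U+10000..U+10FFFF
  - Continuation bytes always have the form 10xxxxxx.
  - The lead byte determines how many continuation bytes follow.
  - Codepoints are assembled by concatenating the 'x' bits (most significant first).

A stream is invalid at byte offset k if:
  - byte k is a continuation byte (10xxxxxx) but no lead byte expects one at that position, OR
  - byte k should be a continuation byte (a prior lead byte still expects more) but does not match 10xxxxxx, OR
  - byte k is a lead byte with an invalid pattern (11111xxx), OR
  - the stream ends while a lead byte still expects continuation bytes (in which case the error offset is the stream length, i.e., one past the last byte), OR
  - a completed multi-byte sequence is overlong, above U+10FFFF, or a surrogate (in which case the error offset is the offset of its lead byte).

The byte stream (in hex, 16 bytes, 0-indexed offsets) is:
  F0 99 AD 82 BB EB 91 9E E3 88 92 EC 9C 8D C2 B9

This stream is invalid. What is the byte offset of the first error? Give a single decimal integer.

Answer: 4

Derivation:
Byte[0]=F0: 4-byte lead, need 3 cont bytes. acc=0x0
Byte[1]=99: continuation. acc=(acc<<6)|0x19=0x19
Byte[2]=AD: continuation. acc=(acc<<6)|0x2D=0x66D
Byte[3]=82: continuation. acc=(acc<<6)|0x02=0x19B42
Completed: cp=U+19B42 (starts at byte 0)
Byte[4]=BB: INVALID lead byte (not 0xxx/110x/1110/11110)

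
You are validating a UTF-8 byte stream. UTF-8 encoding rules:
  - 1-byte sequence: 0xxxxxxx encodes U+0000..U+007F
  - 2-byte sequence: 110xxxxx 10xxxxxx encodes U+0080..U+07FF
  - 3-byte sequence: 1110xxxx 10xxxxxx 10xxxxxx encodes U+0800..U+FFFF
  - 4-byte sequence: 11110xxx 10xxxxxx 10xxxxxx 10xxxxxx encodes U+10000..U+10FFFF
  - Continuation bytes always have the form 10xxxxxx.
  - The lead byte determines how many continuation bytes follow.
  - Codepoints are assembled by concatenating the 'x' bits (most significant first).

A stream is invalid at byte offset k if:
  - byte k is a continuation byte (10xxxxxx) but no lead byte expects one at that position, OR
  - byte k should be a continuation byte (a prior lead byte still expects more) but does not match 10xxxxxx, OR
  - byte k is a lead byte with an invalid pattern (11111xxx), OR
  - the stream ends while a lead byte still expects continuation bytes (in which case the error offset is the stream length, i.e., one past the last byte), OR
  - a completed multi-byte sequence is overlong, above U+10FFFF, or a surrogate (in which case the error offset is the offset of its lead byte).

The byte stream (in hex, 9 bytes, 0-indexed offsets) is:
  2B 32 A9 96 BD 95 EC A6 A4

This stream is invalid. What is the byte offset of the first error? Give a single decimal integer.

Byte[0]=2B: 1-byte ASCII. cp=U+002B
Byte[1]=32: 1-byte ASCII. cp=U+0032
Byte[2]=A9: INVALID lead byte (not 0xxx/110x/1110/11110)

Answer: 2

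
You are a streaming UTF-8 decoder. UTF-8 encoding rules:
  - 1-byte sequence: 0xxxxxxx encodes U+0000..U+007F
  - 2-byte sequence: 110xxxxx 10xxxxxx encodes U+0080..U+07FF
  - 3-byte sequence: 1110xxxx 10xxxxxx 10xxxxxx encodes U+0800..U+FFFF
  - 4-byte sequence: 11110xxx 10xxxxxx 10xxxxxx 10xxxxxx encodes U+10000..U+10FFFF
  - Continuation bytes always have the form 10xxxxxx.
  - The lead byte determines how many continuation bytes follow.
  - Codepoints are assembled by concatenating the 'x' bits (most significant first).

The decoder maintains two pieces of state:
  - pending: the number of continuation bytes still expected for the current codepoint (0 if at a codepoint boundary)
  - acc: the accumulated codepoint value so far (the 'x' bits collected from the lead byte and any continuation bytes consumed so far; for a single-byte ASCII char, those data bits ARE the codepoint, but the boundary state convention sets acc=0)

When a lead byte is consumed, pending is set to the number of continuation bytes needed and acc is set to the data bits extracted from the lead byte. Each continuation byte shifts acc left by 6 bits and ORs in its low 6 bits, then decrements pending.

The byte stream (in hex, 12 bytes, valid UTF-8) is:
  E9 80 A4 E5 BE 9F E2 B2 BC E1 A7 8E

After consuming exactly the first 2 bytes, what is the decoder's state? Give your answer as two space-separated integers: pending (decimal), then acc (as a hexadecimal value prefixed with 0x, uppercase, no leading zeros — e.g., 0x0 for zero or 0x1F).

Answer: 1 0x240

Derivation:
Byte[0]=E9: 3-byte lead. pending=2, acc=0x9
Byte[1]=80: continuation. acc=(acc<<6)|0x00=0x240, pending=1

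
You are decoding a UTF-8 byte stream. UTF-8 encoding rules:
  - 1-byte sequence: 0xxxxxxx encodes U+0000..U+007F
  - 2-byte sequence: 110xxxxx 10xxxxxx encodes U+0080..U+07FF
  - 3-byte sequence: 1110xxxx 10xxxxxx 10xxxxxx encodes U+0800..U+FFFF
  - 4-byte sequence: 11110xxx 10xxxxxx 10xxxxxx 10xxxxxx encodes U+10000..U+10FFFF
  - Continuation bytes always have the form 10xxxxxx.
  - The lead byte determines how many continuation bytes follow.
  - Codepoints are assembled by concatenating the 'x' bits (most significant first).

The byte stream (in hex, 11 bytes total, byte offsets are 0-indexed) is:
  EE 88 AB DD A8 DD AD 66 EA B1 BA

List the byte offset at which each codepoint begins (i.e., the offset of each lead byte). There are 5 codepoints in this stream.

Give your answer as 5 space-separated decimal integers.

Answer: 0 3 5 7 8

Derivation:
Byte[0]=EE: 3-byte lead, need 2 cont bytes. acc=0xE
Byte[1]=88: continuation. acc=(acc<<6)|0x08=0x388
Byte[2]=AB: continuation. acc=(acc<<6)|0x2B=0xE22B
Completed: cp=U+E22B (starts at byte 0)
Byte[3]=DD: 2-byte lead, need 1 cont bytes. acc=0x1D
Byte[4]=A8: continuation. acc=(acc<<6)|0x28=0x768
Completed: cp=U+0768 (starts at byte 3)
Byte[5]=DD: 2-byte lead, need 1 cont bytes. acc=0x1D
Byte[6]=AD: continuation. acc=(acc<<6)|0x2D=0x76D
Completed: cp=U+076D (starts at byte 5)
Byte[7]=66: 1-byte ASCII. cp=U+0066
Byte[8]=EA: 3-byte lead, need 2 cont bytes. acc=0xA
Byte[9]=B1: continuation. acc=(acc<<6)|0x31=0x2B1
Byte[10]=BA: continuation. acc=(acc<<6)|0x3A=0xAC7A
Completed: cp=U+AC7A (starts at byte 8)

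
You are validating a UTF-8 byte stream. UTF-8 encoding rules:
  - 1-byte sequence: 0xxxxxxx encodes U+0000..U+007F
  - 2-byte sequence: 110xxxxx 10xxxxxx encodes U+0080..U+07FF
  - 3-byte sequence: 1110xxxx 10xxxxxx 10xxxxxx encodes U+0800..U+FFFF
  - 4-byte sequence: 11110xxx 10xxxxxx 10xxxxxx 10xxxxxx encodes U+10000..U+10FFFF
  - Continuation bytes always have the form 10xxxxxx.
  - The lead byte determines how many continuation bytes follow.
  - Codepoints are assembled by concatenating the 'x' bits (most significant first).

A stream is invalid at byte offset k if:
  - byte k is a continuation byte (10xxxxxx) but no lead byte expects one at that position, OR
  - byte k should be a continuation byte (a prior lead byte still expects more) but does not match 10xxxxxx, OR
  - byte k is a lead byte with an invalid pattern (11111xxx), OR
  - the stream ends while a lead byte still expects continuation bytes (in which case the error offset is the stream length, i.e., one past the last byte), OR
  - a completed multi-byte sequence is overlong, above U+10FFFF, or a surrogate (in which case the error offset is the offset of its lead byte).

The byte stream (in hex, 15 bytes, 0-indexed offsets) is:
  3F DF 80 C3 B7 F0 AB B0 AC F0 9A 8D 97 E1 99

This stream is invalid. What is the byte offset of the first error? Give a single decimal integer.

Byte[0]=3F: 1-byte ASCII. cp=U+003F
Byte[1]=DF: 2-byte lead, need 1 cont bytes. acc=0x1F
Byte[2]=80: continuation. acc=(acc<<6)|0x00=0x7C0
Completed: cp=U+07C0 (starts at byte 1)
Byte[3]=C3: 2-byte lead, need 1 cont bytes. acc=0x3
Byte[4]=B7: continuation. acc=(acc<<6)|0x37=0xF7
Completed: cp=U+00F7 (starts at byte 3)
Byte[5]=F0: 4-byte lead, need 3 cont bytes. acc=0x0
Byte[6]=AB: continuation. acc=(acc<<6)|0x2B=0x2B
Byte[7]=B0: continuation. acc=(acc<<6)|0x30=0xAF0
Byte[8]=AC: continuation. acc=(acc<<6)|0x2C=0x2BC2C
Completed: cp=U+2BC2C (starts at byte 5)
Byte[9]=F0: 4-byte lead, need 3 cont bytes. acc=0x0
Byte[10]=9A: continuation. acc=(acc<<6)|0x1A=0x1A
Byte[11]=8D: continuation. acc=(acc<<6)|0x0D=0x68D
Byte[12]=97: continuation. acc=(acc<<6)|0x17=0x1A357
Completed: cp=U+1A357 (starts at byte 9)
Byte[13]=E1: 3-byte lead, need 2 cont bytes. acc=0x1
Byte[14]=99: continuation. acc=(acc<<6)|0x19=0x59
Byte[15]: stream ended, expected continuation. INVALID

Answer: 15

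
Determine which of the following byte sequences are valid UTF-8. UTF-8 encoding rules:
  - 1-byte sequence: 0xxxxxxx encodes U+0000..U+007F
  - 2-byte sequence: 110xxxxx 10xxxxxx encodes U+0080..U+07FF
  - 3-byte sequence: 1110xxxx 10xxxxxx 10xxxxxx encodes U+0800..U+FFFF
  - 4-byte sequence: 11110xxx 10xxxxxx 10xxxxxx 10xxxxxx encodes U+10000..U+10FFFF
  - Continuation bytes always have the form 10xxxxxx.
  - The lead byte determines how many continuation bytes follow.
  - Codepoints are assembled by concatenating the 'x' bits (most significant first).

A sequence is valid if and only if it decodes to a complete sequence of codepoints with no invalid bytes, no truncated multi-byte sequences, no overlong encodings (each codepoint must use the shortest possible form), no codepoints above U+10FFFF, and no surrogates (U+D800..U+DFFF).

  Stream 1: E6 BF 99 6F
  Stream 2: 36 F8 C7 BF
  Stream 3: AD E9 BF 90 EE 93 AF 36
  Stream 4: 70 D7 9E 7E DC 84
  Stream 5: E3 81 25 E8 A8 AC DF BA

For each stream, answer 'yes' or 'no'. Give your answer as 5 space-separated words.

Answer: yes no no yes no

Derivation:
Stream 1: decodes cleanly. VALID
Stream 2: error at byte offset 1. INVALID
Stream 3: error at byte offset 0. INVALID
Stream 4: decodes cleanly. VALID
Stream 5: error at byte offset 2. INVALID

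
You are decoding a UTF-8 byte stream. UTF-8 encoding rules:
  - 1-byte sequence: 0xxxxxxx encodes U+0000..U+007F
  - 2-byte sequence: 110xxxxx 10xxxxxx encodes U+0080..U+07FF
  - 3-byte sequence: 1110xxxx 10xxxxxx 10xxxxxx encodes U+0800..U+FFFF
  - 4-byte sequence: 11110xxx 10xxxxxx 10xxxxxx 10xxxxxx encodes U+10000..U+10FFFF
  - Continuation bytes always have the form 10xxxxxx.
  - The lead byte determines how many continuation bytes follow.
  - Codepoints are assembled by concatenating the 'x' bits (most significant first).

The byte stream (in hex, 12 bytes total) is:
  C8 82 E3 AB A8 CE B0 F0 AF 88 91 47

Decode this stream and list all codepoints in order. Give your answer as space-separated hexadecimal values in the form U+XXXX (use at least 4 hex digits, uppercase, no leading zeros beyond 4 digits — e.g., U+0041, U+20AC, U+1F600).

Byte[0]=C8: 2-byte lead, need 1 cont bytes. acc=0x8
Byte[1]=82: continuation. acc=(acc<<6)|0x02=0x202
Completed: cp=U+0202 (starts at byte 0)
Byte[2]=E3: 3-byte lead, need 2 cont bytes. acc=0x3
Byte[3]=AB: continuation. acc=(acc<<6)|0x2B=0xEB
Byte[4]=A8: continuation. acc=(acc<<6)|0x28=0x3AE8
Completed: cp=U+3AE8 (starts at byte 2)
Byte[5]=CE: 2-byte lead, need 1 cont bytes. acc=0xE
Byte[6]=B0: continuation. acc=(acc<<6)|0x30=0x3B0
Completed: cp=U+03B0 (starts at byte 5)
Byte[7]=F0: 4-byte lead, need 3 cont bytes. acc=0x0
Byte[8]=AF: continuation. acc=(acc<<6)|0x2F=0x2F
Byte[9]=88: continuation. acc=(acc<<6)|0x08=0xBC8
Byte[10]=91: continuation. acc=(acc<<6)|0x11=0x2F211
Completed: cp=U+2F211 (starts at byte 7)
Byte[11]=47: 1-byte ASCII. cp=U+0047

Answer: U+0202 U+3AE8 U+03B0 U+2F211 U+0047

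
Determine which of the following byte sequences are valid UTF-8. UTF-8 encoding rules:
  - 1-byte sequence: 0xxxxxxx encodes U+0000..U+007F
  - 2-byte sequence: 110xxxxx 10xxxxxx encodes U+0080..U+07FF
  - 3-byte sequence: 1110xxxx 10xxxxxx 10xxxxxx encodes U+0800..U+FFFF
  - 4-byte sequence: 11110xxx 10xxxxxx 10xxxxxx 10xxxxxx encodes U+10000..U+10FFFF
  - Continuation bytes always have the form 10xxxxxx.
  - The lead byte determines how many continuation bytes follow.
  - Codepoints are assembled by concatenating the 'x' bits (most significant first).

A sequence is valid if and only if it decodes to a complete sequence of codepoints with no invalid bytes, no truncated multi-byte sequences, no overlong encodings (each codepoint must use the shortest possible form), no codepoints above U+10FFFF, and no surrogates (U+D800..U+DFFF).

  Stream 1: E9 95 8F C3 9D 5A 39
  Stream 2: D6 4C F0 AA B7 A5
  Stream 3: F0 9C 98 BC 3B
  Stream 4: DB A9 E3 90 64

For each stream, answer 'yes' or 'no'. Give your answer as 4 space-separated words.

Stream 1: decodes cleanly. VALID
Stream 2: error at byte offset 1. INVALID
Stream 3: decodes cleanly. VALID
Stream 4: error at byte offset 4. INVALID

Answer: yes no yes no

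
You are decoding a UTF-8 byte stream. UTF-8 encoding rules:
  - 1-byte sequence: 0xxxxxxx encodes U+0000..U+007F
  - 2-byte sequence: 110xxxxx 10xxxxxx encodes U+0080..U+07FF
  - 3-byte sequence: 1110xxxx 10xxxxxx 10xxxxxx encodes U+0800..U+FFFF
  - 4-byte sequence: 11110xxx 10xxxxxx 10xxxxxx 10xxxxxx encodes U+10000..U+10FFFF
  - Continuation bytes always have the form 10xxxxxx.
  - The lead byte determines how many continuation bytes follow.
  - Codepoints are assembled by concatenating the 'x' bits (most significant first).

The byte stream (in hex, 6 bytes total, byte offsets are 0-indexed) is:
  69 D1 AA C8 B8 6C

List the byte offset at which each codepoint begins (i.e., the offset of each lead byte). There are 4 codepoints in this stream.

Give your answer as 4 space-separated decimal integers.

Byte[0]=69: 1-byte ASCII. cp=U+0069
Byte[1]=D1: 2-byte lead, need 1 cont bytes. acc=0x11
Byte[2]=AA: continuation. acc=(acc<<6)|0x2A=0x46A
Completed: cp=U+046A (starts at byte 1)
Byte[3]=C8: 2-byte lead, need 1 cont bytes. acc=0x8
Byte[4]=B8: continuation. acc=(acc<<6)|0x38=0x238
Completed: cp=U+0238 (starts at byte 3)
Byte[5]=6C: 1-byte ASCII. cp=U+006C

Answer: 0 1 3 5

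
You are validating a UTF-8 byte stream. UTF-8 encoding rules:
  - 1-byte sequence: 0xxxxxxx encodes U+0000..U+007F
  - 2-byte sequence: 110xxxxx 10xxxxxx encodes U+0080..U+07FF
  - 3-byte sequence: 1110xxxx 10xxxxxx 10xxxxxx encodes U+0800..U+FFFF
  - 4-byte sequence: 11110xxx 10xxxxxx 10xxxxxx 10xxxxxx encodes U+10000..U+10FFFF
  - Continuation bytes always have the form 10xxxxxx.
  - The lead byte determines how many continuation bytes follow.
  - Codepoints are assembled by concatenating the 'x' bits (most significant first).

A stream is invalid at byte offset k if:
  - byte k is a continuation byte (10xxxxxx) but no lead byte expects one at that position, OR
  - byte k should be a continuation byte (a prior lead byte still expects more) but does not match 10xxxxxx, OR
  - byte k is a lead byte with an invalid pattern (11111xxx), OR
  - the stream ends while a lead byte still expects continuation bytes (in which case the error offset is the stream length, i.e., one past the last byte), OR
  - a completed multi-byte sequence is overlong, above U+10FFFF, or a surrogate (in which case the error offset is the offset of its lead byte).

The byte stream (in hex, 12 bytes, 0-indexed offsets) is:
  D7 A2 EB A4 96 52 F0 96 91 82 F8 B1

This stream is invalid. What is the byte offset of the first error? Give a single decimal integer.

Answer: 10

Derivation:
Byte[0]=D7: 2-byte lead, need 1 cont bytes. acc=0x17
Byte[1]=A2: continuation. acc=(acc<<6)|0x22=0x5E2
Completed: cp=U+05E2 (starts at byte 0)
Byte[2]=EB: 3-byte lead, need 2 cont bytes. acc=0xB
Byte[3]=A4: continuation. acc=(acc<<6)|0x24=0x2E4
Byte[4]=96: continuation. acc=(acc<<6)|0x16=0xB916
Completed: cp=U+B916 (starts at byte 2)
Byte[5]=52: 1-byte ASCII. cp=U+0052
Byte[6]=F0: 4-byte lead, need 3 cont bytes. acc=0x0
Byte[7]=96: continuation. acc=(acc<<6)|0x16=0x16
Byte[8]=91: continuation. acc=(acc<<6)|0x11=0x591
Byte[9]=82: continuation. acc=(acc<<6)|0x02=0x16442
Completed: cp=U+16442 (starts at byte 6)
Byte[10]=F8: INVALID lead byte (not 0xxx/110x/1110/11110)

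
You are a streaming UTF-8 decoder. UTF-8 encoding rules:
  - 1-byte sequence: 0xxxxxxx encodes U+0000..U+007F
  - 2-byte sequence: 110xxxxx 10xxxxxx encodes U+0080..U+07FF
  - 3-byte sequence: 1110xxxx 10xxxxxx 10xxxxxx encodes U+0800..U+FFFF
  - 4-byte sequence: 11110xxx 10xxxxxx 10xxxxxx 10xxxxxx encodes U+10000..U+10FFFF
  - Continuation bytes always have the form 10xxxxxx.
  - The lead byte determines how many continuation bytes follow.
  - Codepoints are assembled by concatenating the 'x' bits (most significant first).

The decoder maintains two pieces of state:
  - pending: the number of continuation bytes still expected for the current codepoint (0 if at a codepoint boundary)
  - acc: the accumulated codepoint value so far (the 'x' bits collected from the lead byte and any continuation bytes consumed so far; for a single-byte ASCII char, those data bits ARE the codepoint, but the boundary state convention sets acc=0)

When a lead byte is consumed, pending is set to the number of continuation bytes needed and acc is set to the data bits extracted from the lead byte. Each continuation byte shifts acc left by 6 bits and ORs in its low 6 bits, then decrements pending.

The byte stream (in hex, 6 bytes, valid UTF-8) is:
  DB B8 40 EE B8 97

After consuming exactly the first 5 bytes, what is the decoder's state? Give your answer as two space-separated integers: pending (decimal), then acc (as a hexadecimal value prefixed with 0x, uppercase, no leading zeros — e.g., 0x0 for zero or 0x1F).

Answer: 1 0x3B8

Derivation:
Byte[0]=DB: 2-byte lead. pending=1, acc=0x1B
Byte[1]=B8: continuation. acc=(acc<<6)|0x38=0x6F8, pending=0
Byte[2]=40: 1-byte. pending=0, acc=0x0
Byte[3]=EE: 3-byte lead. pending=2, acc=0xE
Byte[4]=B8: continuation. acc=(acc<<6)|0x38=0x3B8, pending=1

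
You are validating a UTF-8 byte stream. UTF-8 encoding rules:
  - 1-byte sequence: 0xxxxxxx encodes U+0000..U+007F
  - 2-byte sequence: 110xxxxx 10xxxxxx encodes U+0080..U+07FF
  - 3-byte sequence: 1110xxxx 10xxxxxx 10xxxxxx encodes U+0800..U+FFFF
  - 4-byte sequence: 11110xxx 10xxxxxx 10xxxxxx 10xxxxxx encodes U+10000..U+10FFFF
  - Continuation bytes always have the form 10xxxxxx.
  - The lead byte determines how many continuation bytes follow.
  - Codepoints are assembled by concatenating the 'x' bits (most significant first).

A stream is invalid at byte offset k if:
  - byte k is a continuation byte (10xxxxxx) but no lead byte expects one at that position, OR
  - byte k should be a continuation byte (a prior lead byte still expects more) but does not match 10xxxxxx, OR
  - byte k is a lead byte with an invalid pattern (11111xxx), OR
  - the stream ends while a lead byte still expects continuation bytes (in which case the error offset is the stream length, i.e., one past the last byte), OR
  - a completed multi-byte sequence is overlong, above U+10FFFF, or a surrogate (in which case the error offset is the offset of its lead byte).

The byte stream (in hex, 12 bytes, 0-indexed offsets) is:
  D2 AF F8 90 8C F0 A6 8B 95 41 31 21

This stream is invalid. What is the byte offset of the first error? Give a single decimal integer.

Answer: 2

Derivation:
Byte[0]=D2: 2-byte lead, need 1 cont bytes. acc=0x12
Byte[1]=AF: continuation. acc=(acc<<6)|0x2F=0x4AF
Completed: cp=U+04AF (starts at byte 0)
Byte[2]=F8: INVALID lead byte (not 0xxx/110x/1110/11110)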